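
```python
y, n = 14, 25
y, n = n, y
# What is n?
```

Trace:
`y, n = 14, 25` → y = 14; n = 25
`y, n = n, y` → y = 25; n = 14
So n = 14

Answer: 14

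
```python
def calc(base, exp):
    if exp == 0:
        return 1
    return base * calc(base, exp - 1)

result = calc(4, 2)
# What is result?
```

calc(4, 2) = 4 * 4 = 16

Answer: 16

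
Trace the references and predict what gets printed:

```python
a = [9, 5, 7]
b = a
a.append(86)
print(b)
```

Key concept: basic list aliasing.
Step by step:
`a = [9, 5, 7]` → a = [9, 5, 7]
`b = a` → b = [9, 5, 7] (same object as a)
`a.append(86)` → a = [9, 5, 7, 86] (same object as b); b = [9, 5, 7, 86] (same object as a)
`print(b)` → prints [9, 5, 7, 86]

Answer: [9, 5, 7, 86]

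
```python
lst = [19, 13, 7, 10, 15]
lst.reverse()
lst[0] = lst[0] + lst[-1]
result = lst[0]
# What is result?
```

Trace:
`lst = [19, 13, 7, 10, 15]` → lst = [19, 13, 7, 10, 15]
`lst.reverse()` → lst = [15, 10, 7, 13, 19]
`lst[0] = lst[0] + lst[-1]` → lst = [34, 10, 7, 13, 19]
`result = lst[0]` → result = 34
So result = 34

Answer: 34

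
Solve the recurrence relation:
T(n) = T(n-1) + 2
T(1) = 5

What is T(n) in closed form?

Unrolling: T(n) = T(1) + 2·(n-1) = 5 + 2(n-1) = 2n + 3.

Answer: T(n) = 2n + 3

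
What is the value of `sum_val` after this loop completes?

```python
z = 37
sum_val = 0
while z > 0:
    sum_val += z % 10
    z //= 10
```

Sum digits of 37
`sum_val` takes the values: 0 → 7 → 10

Answer: 10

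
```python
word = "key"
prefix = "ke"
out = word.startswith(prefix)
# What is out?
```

Trace:
`word = "key"` → word = 'key'
`prefix = "ke"` → prefix = 'ke'
`out = word.startswith(prefix)` → out = True
So out = True

Answer: True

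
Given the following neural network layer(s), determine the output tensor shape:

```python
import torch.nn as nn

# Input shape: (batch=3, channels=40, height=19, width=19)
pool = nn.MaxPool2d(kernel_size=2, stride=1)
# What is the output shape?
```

Input: (3, 40, 19, 19) -> Output: (3, 40, 18, 18)

Answer: (3, 40, 18, 18)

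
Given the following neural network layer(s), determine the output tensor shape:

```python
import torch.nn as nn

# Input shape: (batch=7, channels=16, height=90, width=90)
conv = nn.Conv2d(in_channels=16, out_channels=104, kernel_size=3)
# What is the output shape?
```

Input: (7, 16, 90, 90) -> Output: (7, 104, 88, 88)

Answer: (7, 104, 88, 88)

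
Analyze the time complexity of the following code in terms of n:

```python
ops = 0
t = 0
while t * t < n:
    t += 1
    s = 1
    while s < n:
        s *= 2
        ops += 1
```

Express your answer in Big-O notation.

Each loop level contributes: √n × log n. Multiplying the contributions gives O(√n log n).

Answer: O(√n log n)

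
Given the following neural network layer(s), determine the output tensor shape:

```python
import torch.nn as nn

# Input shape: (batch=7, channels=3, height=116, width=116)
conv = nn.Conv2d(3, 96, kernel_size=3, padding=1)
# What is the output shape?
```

Input: (7, 3, 116, 116) -> Output: (7, 96, 116, 116)

Answer: (7, 96, 116, 116)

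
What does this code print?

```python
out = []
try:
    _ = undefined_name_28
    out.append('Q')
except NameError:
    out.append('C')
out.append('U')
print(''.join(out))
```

Execution trace: 'C' (except NameError) → 'U' (after the try/except). Output: CU

Answer: CU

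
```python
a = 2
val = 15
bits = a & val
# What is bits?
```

Trace:
`a = 2` → a = 2
`val = 15` → val = 15
`bits = a & val` → bits = 2
So bits = 2

Answer: 2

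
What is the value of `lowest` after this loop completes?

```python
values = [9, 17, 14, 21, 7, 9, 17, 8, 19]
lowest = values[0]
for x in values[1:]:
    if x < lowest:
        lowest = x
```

Minimum of [9, 17, 14, 21, 7, 9, 17, 8, 19]
`lowest` takes the values: 9 → 7

Answer: 7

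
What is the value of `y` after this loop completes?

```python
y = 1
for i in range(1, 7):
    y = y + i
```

Start at 1, add 1 through 6
`y` takes the values: 1 → 2 → 4 → 7 → 11 → 16 → 22

Answer: 22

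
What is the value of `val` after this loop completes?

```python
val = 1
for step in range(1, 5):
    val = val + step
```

Start at 1, add 1 through 4
`val` takes the values: 1 → 2 → 4 → 7 → 11

Answer: 11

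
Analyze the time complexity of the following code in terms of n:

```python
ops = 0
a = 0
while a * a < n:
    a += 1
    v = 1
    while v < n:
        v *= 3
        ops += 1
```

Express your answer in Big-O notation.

Each loop level contributes: √n × log n. Multiplying the contributions gives O(√n log n).

Answer: O(√n log n)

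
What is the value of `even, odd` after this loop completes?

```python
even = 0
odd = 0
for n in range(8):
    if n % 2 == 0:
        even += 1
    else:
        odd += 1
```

Count evens and odds in range(8)
`even, odd` takes the values: (0, 0) → (1, 0) → (1, 1) → (2, 1) → (2, 2) → (3, 2) → (3, 3) → (4, 3) → (4, 4)

Answer: 4, 4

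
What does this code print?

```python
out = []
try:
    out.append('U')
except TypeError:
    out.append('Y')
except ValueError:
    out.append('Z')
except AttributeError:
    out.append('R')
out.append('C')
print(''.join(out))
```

Execution trace: 'U' (try body, no exception) → 'C' (after the try/except). Output: UC

Answer: UC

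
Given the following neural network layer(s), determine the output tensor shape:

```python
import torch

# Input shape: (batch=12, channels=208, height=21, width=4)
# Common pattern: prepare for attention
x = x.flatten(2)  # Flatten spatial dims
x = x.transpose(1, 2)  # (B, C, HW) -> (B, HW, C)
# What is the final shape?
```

Input: (12, 208, 21, 4) -> after flatten(2): (12, 208, 84) -> Output: (12, 84, 208)

Answer: (12, 84, 208)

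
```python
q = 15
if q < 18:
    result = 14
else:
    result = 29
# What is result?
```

Trace:
`q = 15` → q = 15
`if q < 18: ...` → q < 18 is True → result = 14
So result = 14

Answer: 14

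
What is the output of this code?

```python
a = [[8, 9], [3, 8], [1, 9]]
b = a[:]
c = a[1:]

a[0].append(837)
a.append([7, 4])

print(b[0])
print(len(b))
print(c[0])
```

Key concept: slice with nested mutation.
Step by step:
`a = [[8, 9], [3, 8], [1, 9]]` → a = [[8, 9], [3, 8], [1, 9]]
`b = a[:]` → b = [[8, 9], [3, 8], [1, 9]]
`c = a[1:]` → c = [[3, 8], [1, 9]]
`a[0].append(837)` → a = [[8, 9, 837], [3, 8], [1, 9]]; b = [[8, 9, 837], [3, 8], [1, 9]]
`a.append([7, 4])` → a = [[8, 9, 837], [3, 8], [1, 9], [7, 4]]
`print(b[0])` → prints [8, 9, 837]
`print(len(b))` → prints 3
`print(c[0])` → prints [3, 8]

Answer:
[8, 9, 837]
3
[3, 8]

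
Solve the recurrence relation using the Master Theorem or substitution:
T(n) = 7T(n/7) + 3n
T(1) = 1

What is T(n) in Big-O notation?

By Master Theorem: a=7, b=7, f(n)=3n. Since log_7(7) = 1 and f(n) = Θ(n^1), Case 2 applies. T(n) = O(n log n).

Answer: O(n log n)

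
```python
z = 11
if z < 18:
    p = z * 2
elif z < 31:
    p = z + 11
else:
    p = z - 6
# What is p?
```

Trace:
`z = 11` → z = 11
`if z < 18: ...` → z < 18 is True → p = 22
So p = 22

Answer: 22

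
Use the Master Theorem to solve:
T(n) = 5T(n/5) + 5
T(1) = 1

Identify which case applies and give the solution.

a=5, b=5, f(n)=5. log_5(5) = 1. Since c=0 < 1, Case 1 applies: T(n) = Θ(n^log_b(a)) = O(n).

Answer: O(n) - Case 1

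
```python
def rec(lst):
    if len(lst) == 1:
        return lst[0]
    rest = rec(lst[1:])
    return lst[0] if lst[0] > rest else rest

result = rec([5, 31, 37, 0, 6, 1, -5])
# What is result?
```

Recursive max over [5, 31, 37, 0, 6, 1, -5] = 37

Answer: 37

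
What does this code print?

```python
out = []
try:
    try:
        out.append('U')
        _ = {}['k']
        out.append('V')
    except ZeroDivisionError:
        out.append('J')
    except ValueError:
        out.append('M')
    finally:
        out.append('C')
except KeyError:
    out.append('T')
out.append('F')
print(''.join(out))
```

Execution trace: 'U' (try body) → 'C' (finally) → 'T' (outer except KeyError) → 'F' (after the try/except). Output: UCTF

Answer: UCTF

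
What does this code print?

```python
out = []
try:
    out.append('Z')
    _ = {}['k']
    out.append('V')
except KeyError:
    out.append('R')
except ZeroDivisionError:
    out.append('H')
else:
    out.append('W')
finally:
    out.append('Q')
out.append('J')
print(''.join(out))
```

Execution trace: 'Z' (try body) → 'R' (except KeyError) → 'Q' (finally) → 'J' (after the try/except). Output: ZRQJ

Answer: ZRQJ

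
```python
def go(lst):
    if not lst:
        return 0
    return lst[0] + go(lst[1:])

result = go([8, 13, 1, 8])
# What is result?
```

8 + 13 + 1 + 8 + 0 = 30

Answer: 30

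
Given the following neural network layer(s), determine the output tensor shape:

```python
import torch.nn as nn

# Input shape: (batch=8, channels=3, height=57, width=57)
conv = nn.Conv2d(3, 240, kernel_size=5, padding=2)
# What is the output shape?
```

Input: (8, 3, 57, 57) -> Output: (8, 240, 57, 57)

Answer: (8, 240, 57, 57)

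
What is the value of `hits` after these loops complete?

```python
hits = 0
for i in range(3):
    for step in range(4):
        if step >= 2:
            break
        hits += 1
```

Inner breaks at 2, outer runs 3 times
`hits` takes the values: 0 → 1 → 2 → 3 → 4 → 5 → 6

Answer: 6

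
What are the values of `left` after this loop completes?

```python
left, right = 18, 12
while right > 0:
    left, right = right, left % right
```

GCD of 18 and 12
`left` takes the values: 18 → 12 → 6

Answer: 6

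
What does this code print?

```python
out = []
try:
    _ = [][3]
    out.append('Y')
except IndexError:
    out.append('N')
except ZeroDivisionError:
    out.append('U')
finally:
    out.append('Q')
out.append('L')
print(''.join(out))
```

Execution trace: 'N' (except IndexError) → 'Q' (finally) → 'L' (after the try/except). Output: NQL

Answer: NQL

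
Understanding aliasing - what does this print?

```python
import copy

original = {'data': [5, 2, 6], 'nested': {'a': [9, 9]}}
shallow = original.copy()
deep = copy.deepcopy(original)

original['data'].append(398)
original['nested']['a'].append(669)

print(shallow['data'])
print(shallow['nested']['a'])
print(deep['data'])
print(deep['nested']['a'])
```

Key concept: comparing shallow vs deep copy.
Step by step:
`original = {'data': [5, 2, 6], 'nested': {'a': [9, 9]}}` → original = {'data': [5, 2, 6], 'nested': {'a': [9, 9]}}
`shallow = original.copy()` → shallow = {'data': [5, 2, 6], 'nested': {'a': [9, 9]}}
`deep = copy.deepcopy(original)` → deep = {'data': [5, 2, 6], 'nested': {'a': [9, 9]}}
`original['data'].append(398)` → original = {'data': [5, 2, 6, 398], 'nested': {'a': [9, 9]}}; shallow = {'data': [5, 2, 6, 398], 'nested': {'a': [9, 9]}}
`original['nested']['a'].append(669)` → original = {'data': [5, 2, 6, 398], 'nested': {'a': [9, 9, 669]}}; shallow = {'data': [5, 2, 6, 398], 'nested': {'a': [9, 9, 669]}}
`print(shallow['data'])` → prints [5, 2, 6, 398]
`print(shallow['nested']['a'])` → prints [9, 9, 669]
`print(deep['data'])` → prints [5, 2, 6]
`print(deep['nested']['a'])` → prints [9, 9]

Answer:
[5, 2, 6, 398]
[9, 9, 669]
[5, 2, 6]
[9, 9]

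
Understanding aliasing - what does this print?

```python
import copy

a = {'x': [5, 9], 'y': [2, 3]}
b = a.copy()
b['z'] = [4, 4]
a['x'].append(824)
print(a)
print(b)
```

Key concept: shallow copy of dict with mutable values.
Step by step:
`a = {'x': [5, 9], 'y': [2, 3]}` → a = {'x': [5, 9], 'y': [2, 3]}
`b = a.copy()` → b = {'x': [5, 9], 'y': [2, 3]}
`b['z'] = [4, 4]` → b = {'x': [5, 9], 'y': [2, 3], 'z': [4, 4]}
`a['x'].append(824)` → a = {'x': [5, 9, 824], 'y': [2, 3]}; b = {'x': [5, 9, 824], 'y': [2, 3], 'z': [4, 4]}
`print(a)` → prints {'x': [5, 9, 824], 'y': [2, 3]}
`print(b)` → prints {'x': [5, 9, 824], 'y': [2, 3], 'z': [4, 4]}

Answer:
{'x': [5, 9, 824], 'y': [2, 3]}
{'x': [5, 9, 824], 'y': [2, 3], 'z': [4, 4]}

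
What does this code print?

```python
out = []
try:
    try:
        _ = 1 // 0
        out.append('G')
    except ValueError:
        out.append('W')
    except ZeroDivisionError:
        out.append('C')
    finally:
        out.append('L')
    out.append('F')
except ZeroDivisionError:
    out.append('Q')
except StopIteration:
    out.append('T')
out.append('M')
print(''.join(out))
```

Execution trace: 'C' (inner except ZeroDivisionError) → 'L' (inner finally) → 'F' (try body, no exception) → 'M' (after the try/except). Output: CLFM

Answer: CLFM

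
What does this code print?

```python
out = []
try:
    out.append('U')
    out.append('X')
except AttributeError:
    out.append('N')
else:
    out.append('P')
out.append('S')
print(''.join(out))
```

Execution trace: 'U' (try body) → 'X' (try body, no exception) → 'P' (else) → 'S' (after the try/except). Output: UXPS

Answer: UXPS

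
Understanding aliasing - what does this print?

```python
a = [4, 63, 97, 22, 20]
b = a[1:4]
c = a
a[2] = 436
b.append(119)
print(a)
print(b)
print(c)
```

Key concept: slice vs alias.
Step by step:
`a = [4, 63, 97, 22, 20]` → a = [4, 63, 97, 22, 20]
`b = a[1:4]` → b = [63, 97, 22]
`c = a` → c = [4, 63, 97, 22, 20] (same object as a)
`a[2] = 436` → a = [4, 63, 436, 22, 20] (same object as c); c = [4, 63, 436, 22, 20] (same object as a)
`b.append(119)` → b = [63, 97, 22, 119]
`print(a)` → prints [4, 63, 436, 22, 20]
`print(b)` → prints [63, 97, 22, 119]
`print(c)` → prints [4, 63, 436, 22, 20]

Answer:
[4, 63, 436, 22, 20]
[63, 97, 22, 119]
[4, 63, 436, 22, 20]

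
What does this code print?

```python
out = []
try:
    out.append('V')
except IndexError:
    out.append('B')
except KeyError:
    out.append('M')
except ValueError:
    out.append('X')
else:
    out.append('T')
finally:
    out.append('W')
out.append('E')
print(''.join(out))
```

Execution trace: 'V' (try body, no exception) → 'T' (else) → 'W' (finally) → 'E' (after the try/except). Output: VTWE

Answer: VTWE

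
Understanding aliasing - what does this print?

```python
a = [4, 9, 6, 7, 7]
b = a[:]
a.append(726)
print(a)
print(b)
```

Key concept: slice [:] creates copy.
Step by step:
`a = [4, 9, 6, 7, 7]` → a = [4, 9, 6, 7, 7]
`b = a[:]` → b = [4, 9, 6, 7, 7]
`a.append(726)` → a = [4, 9, 6, 7, 7, 726]
`print(a)` → prints [4, 9, 6, 7, 7, 726]
`print(b)` → prints [4, 9, 6, 7, 7]

Answer:
[4, 9, 6, 7, 7, 726]
[4, 9, 6, 7, 7]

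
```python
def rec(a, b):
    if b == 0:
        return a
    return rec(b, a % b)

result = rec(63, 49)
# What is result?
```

rec(63, 49) -> rec(49, 14) -> rec(14, 7) -> rec(7, 0) -> 7

Answer: 7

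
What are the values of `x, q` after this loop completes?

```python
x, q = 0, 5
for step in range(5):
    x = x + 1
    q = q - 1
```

x goes 0→5, q goes 5→0
`x, q` takes the values: (0, 5) → (1, 5) → (1, 4) → (2, 4) → (2, 3) → (3, 3) → (3, 2) → (4, 2) → (4, 1) → (5, 1) → (5, 0)

Answer: 5, 0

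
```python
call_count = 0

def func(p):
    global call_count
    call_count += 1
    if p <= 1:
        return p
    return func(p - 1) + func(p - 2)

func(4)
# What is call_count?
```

Calls(p) = 1 + Calls(p-1) + Calls(p-2); Calls(0)=Calls(1)=1. For p=4 this gives 9.

Answer: 9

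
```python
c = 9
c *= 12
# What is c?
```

Trace:
`c = 9` → c = 9
`c *= 12` → c = 108
So c = 108

Answer: 108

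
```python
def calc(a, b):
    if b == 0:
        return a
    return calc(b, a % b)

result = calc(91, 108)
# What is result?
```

calc(91, 108) -> calc(108, 91) -> calc(91, 17) -> calc(17, 6) -> calc(6, 5) -> calc(5, 1) -> calc(1, 0) -> 1

Answer: 1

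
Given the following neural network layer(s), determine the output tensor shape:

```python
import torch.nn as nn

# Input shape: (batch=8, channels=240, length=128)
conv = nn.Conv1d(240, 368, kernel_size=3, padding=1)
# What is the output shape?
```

Input: (8, 240, 128) -> Output: (8, 368, 128)

Answer: (8, 368, 128)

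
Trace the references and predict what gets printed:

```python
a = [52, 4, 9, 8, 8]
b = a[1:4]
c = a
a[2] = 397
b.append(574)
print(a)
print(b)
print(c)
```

Key concept: slice vs alias.
Step by step:
`a = [52, 4, 9, 8, 8]` → a = [52, 4, 9, 8, 8]
`b = a[1:4]` → b = [4, 9, 8]
`c = a` → c = [52, 4, 9, 8, 8] (same object as a)
`a[2] = 397` → a = [52, 4, 397, 8, 8] (same object as c); c = [52, 4, 397, 8, 8] (same object as a)
`b.append(574)` → b = [4, 9, 8, 574]
`print(a)` → prints [52, 4, 397, 8, 8]
`print(b)` → prints [4, 9, 8, 574]
`print(c)` → prints [52, 4, 397, 8, 8]

Answer:
[52, 4, 397, 8, 8]
[4, 9, 8, 574]
[52, 4, 397, 8, 8]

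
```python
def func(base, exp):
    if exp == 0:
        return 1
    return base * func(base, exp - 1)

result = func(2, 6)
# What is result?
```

func(2, 6) = 2 * 2 * 2 * 2 * 2 * 2 = 64

Answer: 64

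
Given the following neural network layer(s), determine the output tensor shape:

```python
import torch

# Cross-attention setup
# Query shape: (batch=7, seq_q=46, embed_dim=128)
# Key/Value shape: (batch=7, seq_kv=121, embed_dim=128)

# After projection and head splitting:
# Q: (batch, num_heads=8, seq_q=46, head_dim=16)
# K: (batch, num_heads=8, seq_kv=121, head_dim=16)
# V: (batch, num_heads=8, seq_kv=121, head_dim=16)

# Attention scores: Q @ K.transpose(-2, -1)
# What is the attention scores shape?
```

Input: (7, 46, 128) -> Output: (7, 8, 46, 121)

Answer: (7, 8, 46, 121)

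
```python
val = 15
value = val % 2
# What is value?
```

Trace:
`val = 15` → val = 15
`value = val % 2` → value = 1
So value = 1

Answer: 1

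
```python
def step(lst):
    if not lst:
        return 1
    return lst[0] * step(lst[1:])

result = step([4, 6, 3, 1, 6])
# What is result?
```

Product over [4, 6, 3, 1, 6] = 4 * 6 * 3 * 1 * 6 = 432

Answer: 432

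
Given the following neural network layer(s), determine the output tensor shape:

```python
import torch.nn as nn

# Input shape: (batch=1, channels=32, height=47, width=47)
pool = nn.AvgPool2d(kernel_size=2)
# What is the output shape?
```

Input: (1, 32, 47, 47) -> Output: (1, 32, 23, 23)

Answer: (1, 32, 23, 23)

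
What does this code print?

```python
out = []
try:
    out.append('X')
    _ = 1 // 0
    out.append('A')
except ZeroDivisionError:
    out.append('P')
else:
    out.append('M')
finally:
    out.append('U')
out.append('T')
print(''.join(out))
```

Execution trace: 'X' (try body) → 'P' (except ZeroDivisionError) → 'U' (finally) → 'T' (after the try/except). Output: XPUT

Answer: XPUT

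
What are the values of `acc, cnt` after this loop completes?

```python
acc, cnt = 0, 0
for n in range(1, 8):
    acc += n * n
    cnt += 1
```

Sum of squares and count
`acc, cnt` takes the values: (0, 0) → (1, 0) → (1, 1) → (5, 1) → (5, 2) → (14, 2) → (14, 3) → (30, 3) → (30, 4) → (55, 4) → (55, 5) → (91, 5) → (91, 6) → (140, 6) → (140, 7)

Answer: 140, 7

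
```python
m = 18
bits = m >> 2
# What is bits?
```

Trace:
`m = 18` → m = 18
`bits = m >> 2` → bits = 4
So bits = 4

Answer: 4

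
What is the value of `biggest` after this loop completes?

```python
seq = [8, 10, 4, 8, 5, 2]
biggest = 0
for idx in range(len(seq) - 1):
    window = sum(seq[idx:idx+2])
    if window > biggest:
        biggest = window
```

Max sum of 2-element window in [8, 10, 4, 8, 5, 2]
`biggest` takes the values: 0 → 18

Answer: 18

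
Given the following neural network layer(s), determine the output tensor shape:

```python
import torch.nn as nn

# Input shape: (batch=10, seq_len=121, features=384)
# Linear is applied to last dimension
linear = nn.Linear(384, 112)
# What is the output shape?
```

Input: (10, 121, 384) -> Output: (10, 121, 112)

Answer: (10, 121, 112)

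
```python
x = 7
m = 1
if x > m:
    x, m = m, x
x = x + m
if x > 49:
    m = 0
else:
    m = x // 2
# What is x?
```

Trace:
`x = 7` → x = 7
`m = 1` → m = 1
`if x > m: ...` → x > m is True → x = 1; m = 7
`x = x + m` → x = 8
`if x > 49: ...` → x > 49 is False, take else branch → m = 4
So x = 8

Answer: 8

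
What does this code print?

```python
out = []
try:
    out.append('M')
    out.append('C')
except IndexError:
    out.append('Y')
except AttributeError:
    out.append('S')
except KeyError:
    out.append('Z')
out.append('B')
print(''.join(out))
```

Execution trace: 'M' (try body) → 'C' (try body, no exception) → 'B' (after the try/except). Output: MCB

Answer: MCB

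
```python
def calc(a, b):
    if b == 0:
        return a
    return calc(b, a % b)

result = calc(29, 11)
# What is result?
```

calc(29, 11) -> calc(11, 7) -> calc(7, 4) -> calc(4, 3) -> calc(3, 1) -> calc(1, 0) -> 1

Answer: 1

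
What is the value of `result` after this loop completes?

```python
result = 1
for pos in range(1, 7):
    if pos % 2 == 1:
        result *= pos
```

Product of odd numbers 1 to 6
`result` takes the values: 1 → 3 → 15

Answer: 15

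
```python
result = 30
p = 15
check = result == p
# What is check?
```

Trace:
`result = 30` → result = 30
`p = 15` → p = 15
`check = result == p` → check = False
So check = False

Answer: False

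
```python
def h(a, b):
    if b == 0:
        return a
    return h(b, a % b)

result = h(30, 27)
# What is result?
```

h(30, 27) -> h(27, 3) -> h(3, 0) -> 3

Answer: 3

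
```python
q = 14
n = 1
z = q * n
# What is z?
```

Trace:
`q = 14` → q = 14
`n = 1` → n = 1
`z = q * n` → z = 14
So z = 14

Answer: 14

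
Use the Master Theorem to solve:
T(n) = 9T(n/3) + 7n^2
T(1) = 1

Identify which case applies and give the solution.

a=9, b=3, f(n)=7n^2. log_3(9) = 2. Since c=2 = 2, Case 2 applies: T(n) = Θ(n^log_b(a) · log n) = O(n^2 log n).

Answer: O(n^2 log n) - Case 2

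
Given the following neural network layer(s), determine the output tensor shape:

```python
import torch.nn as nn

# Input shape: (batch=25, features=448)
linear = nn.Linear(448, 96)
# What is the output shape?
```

Input: (25, 448) -> Output: (25, 96)

Answer: (25, 96)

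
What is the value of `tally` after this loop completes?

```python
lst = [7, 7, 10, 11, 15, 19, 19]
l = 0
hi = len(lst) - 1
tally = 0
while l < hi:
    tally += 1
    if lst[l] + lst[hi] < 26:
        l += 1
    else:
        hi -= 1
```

Steps to find pair summing to 26
`tally` takes the values: 0 → 1 → 2 → 3 → 4 → 5 → 6

Answer: 6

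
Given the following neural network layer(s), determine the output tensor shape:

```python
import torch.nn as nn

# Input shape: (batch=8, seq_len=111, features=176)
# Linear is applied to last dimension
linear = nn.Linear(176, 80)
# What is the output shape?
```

Input: (8, 111, 176) -> Output: (8, 111, 80)

Answer: (8, 111, 80)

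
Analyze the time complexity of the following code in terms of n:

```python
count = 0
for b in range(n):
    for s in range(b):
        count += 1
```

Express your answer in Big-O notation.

Each loop level contributes: n × n. Multiplying the contributions gives O(n^2).

Answer: O(n^2)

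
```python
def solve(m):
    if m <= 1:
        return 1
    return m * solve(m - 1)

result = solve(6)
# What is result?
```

solve(6) = 6 * 5 * 4 * 3 * 2 * 1 = 720

Answer: 720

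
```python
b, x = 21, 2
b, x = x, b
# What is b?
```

Trace:
`b, x = 21, 2` → b = 21; x = 2
`b, x = x, b` → b = 2; x = 21
So b = 2

Answer: 2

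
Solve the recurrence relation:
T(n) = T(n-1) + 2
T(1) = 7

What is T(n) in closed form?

Unrolling: T(n) = T(1) + 2·(n-1) = 7 + 2(n-1) = 2n + 5.

Answer: T(n) = 2n + 5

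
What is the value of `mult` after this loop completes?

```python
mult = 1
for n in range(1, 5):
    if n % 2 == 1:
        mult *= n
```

Product of odd numbers 1 to 4
`mult` takes the values: 1 → 3

Answer: 3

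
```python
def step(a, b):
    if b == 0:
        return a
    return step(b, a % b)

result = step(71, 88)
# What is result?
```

step(71, 88) -> step(88, 71) -> step(71, 17) -> step(17, 3) -> step(3, 2) -> step(2, 1) -> step(1, 0) -> 1

Answer: 1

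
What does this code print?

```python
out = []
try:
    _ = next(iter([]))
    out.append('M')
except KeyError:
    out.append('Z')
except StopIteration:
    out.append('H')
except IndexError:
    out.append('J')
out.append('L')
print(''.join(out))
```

Execution trace: 'H' (except StopIteration) → 'L' (after the try/except). Output: HL

Answer: HL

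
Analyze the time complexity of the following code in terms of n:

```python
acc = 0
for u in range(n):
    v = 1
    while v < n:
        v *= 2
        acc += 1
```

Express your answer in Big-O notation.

Each loop level contributes: n × log n. Multiplying the contributions gives O(n log n).

Answer: O(n log n)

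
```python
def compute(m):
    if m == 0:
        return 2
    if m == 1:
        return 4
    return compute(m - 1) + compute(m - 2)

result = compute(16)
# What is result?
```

Build up from base cases: compute(0)=2, compute(1)=4, compute(2)=6, compute(3)=10, compute(4)=16, compute(5)=26, compute(6)=42, ..., compute(16)=5168

Answer: 5168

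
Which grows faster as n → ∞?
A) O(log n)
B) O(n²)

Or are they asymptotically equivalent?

O(log n) vs O(n²): Higher order terms dominate.

Answer: B) O(n²) grows faster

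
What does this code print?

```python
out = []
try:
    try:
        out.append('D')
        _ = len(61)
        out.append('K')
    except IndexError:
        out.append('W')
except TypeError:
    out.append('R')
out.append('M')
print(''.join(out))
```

Execution trace: 'D' (try body) → 'R' (outer except TypeError) → 'M' (after the try/except). Output: DRM

Answer: DRM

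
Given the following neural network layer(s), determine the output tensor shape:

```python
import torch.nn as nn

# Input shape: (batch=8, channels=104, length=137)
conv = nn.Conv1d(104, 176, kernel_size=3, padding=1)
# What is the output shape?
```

Input: (8, 104, 137) -> Output: (8, 176, 137)

Answer: (8, 176, 137)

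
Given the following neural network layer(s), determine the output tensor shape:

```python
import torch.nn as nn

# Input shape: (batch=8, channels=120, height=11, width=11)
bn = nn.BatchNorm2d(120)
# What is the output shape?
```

Input: (8, 120, 11, 11) -> Output: (8, 120, 11, 11)

Answer: (8, 120, 11, 11)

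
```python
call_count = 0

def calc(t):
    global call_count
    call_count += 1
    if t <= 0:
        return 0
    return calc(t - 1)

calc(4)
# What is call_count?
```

Linear recursion stepping by 1: 5 calls from t=4 down to ≤0.

Answer: 5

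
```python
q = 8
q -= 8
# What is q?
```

Trace:
`q = 8` → q = 8
`q -= 8` → q = 0
So q = 0

Answer: 0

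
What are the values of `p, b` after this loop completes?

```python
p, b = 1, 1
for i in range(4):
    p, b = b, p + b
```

Fibonacci: after 4 iterations
`p, b` takes the values: (1, 1) → (1, 2) → (2, 3) → (3, 5) → (5, 8)

Answer: 5, 8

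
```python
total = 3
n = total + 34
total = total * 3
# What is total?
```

Trace:
`total = 3` → total = 3
`n = total + 34` → n = 37
`total = total * 3` → total = 9
So total = 9

Answer: 9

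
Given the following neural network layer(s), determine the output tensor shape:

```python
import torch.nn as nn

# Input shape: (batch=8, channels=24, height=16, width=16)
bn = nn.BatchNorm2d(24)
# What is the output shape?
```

Input: (8, 24, 16, 16) -> Output: (8, 24, 16, 16)

Answer: (8, 24, 16, 16)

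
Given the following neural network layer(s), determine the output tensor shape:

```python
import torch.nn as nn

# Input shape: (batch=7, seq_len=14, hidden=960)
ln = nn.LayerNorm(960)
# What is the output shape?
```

Input: (7, 14, 960) -> Output: (7, 14, 960)

Answer: (7, 14, 960)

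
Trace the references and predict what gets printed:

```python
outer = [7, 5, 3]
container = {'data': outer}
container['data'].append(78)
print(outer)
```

Key concept: dict holds reference to list.
Step by step:
`outer = [7, 5, 3]` → outer = [7, 5, 3]
`container = {'data': outer}` → container = {'data': [7, 5, 3]}
`container['data'].append(78)` → outer = [7, 5, 3, 78]; container = {'data': [7, 5, 3, 78]}
`print(outer)` → prints [7, 5, 3, 78]

Answer: [7, 5, 3, 78]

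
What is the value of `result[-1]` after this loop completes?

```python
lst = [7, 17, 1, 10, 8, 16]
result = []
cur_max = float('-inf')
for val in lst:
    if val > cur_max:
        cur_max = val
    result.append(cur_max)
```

Running max ends at 17
`result` takes the values: [] → [7] → [7, 17] → [7, 17, 17] → [7, 17, 17, 17] → [7, 17, 17, 17, 17] → [7, 17, 17, 17, 17, 17]
So `result[-1]` = 17

Answer: 17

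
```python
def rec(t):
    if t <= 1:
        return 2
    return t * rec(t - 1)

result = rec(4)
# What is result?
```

rec(4) = 4 * 3 * 2 * 2 = 48

Answer: 48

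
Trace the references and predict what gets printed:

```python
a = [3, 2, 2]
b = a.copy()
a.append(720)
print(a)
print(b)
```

Key concept: list.copy() creates independent copy.
Step by step:
`a = [3, 2, 2]` → a = [3, 2, 2]
`b = a.copy()` → b = [3, 2, 2]
`a.append(720)` → a = [3, 2, 2, 720]
`print(a)` → prints [3, 2, 2, 720]
`print(b)` → prints [3, 2, 2]

Answer:
[3, 2, 2, 720]
[3, 2, 2]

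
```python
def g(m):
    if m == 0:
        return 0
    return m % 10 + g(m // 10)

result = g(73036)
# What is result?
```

Sum of digits of 73036: 6 + 3 + 0 + 3 + 7 = 19

Answer: 19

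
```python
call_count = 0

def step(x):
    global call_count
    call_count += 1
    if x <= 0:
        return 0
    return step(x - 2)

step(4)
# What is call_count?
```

Linear recursion stepping by 2: 3 calls from x=4 down to ≤0.

Answer: 3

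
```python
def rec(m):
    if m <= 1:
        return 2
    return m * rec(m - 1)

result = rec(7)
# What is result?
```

rec(7) = 7 * 6 * 5 * 4 * 3 * 2 * 2 = 10080

Answer: 10080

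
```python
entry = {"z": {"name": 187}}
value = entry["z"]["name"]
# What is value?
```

Trace:
`entry = {"z": {"name": 187}}` → entry = {'z': {'name': 187}}
`value = entry["z"]["name"]` → value = 187
So value = 187

Answer: 187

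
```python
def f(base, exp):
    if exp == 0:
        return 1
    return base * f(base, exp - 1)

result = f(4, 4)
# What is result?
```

f(4, 4) = 4 * 4 * 4 * 4 = 256

Answer: 256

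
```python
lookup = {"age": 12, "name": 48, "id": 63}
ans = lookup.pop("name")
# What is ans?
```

Trace:
`lookup = {"age": 12, "name": 48, "id": 63}` → lookup = {'age': 12, 'name': 48, 'id': 63}
`ans = lookup.pop("name")` → lookup = {'age': 12, 'id': 63}; ans = 48
So ans = 48

Answer: 48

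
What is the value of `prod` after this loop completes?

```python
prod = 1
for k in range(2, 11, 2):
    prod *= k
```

Product of even numbers 2 to 10
`prod` takes the values: 1 → 2 → 8 → 48 → 384 → 3840

Answer: 3840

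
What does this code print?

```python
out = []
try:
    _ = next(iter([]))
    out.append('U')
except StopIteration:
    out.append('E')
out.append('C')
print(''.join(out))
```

Execution trace: 'E' (except StopIteration) → 'C' (after the try/except). Output: EC

Answer: EC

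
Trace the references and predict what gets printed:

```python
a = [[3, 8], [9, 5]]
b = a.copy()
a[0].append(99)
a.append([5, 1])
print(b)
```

Key concept: shallow copy with nested lists.
Step by step:
`a = [[3, 8], [9, 5]]` → a = [[3, 8], [9, 5]]
`b = a.copy()` → b = [[3, 8], [9, 5]]
`a[0].append(99)` → a = [[3, 8, 99], [9, 5]]; b = [[3, 8, 99], [9, 5]]
`a.append([5, 1])` → a = [[3, 8, 99], [9, 5], [5, 1]]
`print(b)` → prints [[3, 8, 99], [9, 5]]

Answer: [[3, 8, 99], [9, 5]]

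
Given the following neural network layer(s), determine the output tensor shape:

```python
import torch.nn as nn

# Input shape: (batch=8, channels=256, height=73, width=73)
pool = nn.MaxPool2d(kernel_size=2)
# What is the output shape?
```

Input: (8, 256, 73, 73) -> Output: (8, 256, 36, 36)

Answer: (8, 256, 36, 36)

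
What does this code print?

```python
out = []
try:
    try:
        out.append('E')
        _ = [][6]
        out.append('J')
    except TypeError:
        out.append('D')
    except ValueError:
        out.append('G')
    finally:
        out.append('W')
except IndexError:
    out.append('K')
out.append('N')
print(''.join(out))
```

Execution trace: 'E' (try body) → 'W' (finally) → 'K' (outer except IndexError) → 'N' (after the try/except). Output: EWKN

Answer: EWKN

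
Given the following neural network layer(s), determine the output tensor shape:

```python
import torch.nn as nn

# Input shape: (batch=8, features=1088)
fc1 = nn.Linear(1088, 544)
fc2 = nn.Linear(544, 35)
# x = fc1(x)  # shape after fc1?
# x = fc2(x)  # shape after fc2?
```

Input: (8, 1088) -> after fc1: (8, 544) -> Output: (8, 35)

Answer: (8, 35)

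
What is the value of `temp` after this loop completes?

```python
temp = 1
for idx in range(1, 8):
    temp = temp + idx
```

Start at 1, add 1 through 7
`temp` takes the values: 1 → 2 → 4 → 7 → 11 → 16 → 22 → 29

Answer: 29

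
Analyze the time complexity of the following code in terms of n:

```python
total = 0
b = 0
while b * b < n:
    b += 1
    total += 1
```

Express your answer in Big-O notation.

Each loop level contributes: √n. Multiplying the contributions gives O(√n).

Answer: O(√n)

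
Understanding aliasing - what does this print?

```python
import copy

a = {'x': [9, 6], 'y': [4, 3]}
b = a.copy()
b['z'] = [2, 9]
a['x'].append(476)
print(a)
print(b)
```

Key concept: shallow copy of dict with mutable values.
Step by step:
`a = {'x': [9, 6], 'y': [4, 3]}` → a = {'x': [9, 6], 'y': [4, 3]}
`b = a.copy()` → b = {'x': [9, 6], 'y': [4, 3]}
`b['z'] = [2, 9]` → b = {'x': [9, 6], 'y': [4, 3], 'z': [2, 9]}
`a['x'].append(476)` → a = {'x': [9, 6, 476], 'y': [4, 3]}; b = {'x': [9, 6, 476], 'y': [4, 3], 'z': [2, 9]}
`print(a)` → prints {'x': [9, 6, 476], 'y': [4, 3]}
`print(b)` → prints {'x': [9, 6, 476], 'y': [4, 3], 'z': [2, 9]}

Answer:
{'x': [9, 6, 476], 'y': [4, 3]}
{'x': [9, 6, 476], 'y': [4, 3], 'z': [2, 9]}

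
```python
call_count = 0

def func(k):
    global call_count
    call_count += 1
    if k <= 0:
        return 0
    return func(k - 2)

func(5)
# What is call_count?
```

Linear recursion stepping by 2: 4 calls from k=5 down to ≤0.

Answer: 4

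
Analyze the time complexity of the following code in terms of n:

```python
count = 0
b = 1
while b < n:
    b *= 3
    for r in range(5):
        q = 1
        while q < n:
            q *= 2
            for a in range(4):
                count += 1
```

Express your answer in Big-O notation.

Each loop level contributes: log n × 1 × log n × 1. Multiplying the contributions gives O(log² n).

Answer: O(log² n)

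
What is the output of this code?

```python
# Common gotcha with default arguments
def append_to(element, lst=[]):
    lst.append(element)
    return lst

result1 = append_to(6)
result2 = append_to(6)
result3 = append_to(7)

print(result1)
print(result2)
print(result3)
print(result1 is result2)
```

Key concept: mutable default argument gotcha.
Step by step:
`result1 = append_to(6)` → result1 = [6]
`result2 = append_to(6)` → result1 = [6, 6] (same object as result2); result2 = [6, 6] (same object as result1)
`result3 = append_to(7)` → result1 = [6, 6, 7] (same object as result2, result3); result2 = [6, 6, 7] (same object as result1, result3); result3 = [6, 6, 7] (same object as result1, result2)
`print(result1)` → prints [6, 6, 7]
`print(result2)` → prints [6, 6, 7]
`print(result3)` → prints [6, 6, 7]
`print(result1 is result2)` → prints True

Answer:
[6, 6, 7]
[6, 6, 7]
[6, 6, 7]
True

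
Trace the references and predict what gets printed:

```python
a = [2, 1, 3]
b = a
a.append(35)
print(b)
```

Key concept: basic list aliasing.
Step by step:
`a = [2, 1, 3]` → a = [2, 1, 3]
`b = a` → b = [2, 1, 3] (same object as a)
`a.append(35)` → a = [2, 1, 3, 35] (same object as b); b = [2, 1, 3, 35] (same object as a)
`print(b)` → prints [2, 1, 3, 35]

Answer: [2, 1, 3, 35]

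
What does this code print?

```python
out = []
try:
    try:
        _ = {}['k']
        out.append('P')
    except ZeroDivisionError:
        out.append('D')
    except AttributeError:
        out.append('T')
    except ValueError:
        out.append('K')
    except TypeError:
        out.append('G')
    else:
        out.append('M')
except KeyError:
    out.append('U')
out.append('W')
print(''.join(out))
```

Execution trace: 'U' (outer except KeyError) → 'W' (after the try/except). Output: UW

Answer: UW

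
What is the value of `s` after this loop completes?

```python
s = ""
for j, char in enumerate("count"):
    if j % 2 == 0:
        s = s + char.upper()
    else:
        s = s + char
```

Uppercase even positions in 'count'
`s` takes the values: "" → "C" → "Co" → "CoU" → "CoUn" → "CoUnT"

Answer: "CoUnT"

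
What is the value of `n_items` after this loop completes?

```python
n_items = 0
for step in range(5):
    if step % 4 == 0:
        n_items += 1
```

Count numbers divisible by 4 in range(5)
`n_items` takes the values: 0 → 1 → 2

Answer: 2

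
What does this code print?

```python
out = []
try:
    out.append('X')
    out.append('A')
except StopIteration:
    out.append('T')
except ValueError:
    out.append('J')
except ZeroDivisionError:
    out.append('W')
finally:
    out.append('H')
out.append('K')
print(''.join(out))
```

Execution trace: 'X' (try body) → 'A' (try body, no exception) → 'H' (finally) → 'K' (after the try/except). Output: XAHK

Answer: XAHK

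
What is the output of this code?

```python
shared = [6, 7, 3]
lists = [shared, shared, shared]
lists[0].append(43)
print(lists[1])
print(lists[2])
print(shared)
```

Key concept: list of same reference.
Step by step:
`shared = [6, 7, 3]` → shared = [6, 7, 3]
`lists = [shared, shared, shared]` → lists = [[6, 7, 3], [6, 7, 3], [6, 7, 3]]
`lists[0].append(43)` → shared = [6, 7, 3, 43]; lists = [[6, 7, 3, 43], [6, 7, 3, 43], [6, 7, 3, 43]]
`print(lists[1])` → prints [6, 7, 3, 43]
`print(lists[2])` → prints [6, 7, 3, 43]
`print(shared)` → prints [6, 7, 3, 43]

Answer:
[6, 7, 3, 43]
[6, 7, 3, 43]
[6, 7, 3, 43]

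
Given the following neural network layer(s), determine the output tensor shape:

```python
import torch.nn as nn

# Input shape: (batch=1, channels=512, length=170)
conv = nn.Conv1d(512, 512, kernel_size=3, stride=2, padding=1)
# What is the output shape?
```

Input: (1, 512, 170) -> Output: (1, 512, 85)

Answer: (1, 512, 85)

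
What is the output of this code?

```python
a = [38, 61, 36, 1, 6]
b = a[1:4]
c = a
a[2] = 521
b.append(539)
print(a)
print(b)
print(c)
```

Key concept: slice vs alias.
Step by step:
`a = [38, 61, 36, 1, 6]` → a = [38, 61, 36, 1, 6]
`b = a[1:4]` → b = [61, 36, 1]
`c = a` → c = [38, 61, 36, 1, 6] (same object as a)
`a[2] = 521` → a = [38, 61, 521, 1, 6] (same object as c); c = [38, 61, 521, 1, 6] (same object as a)
`b.append(539)` → b = [61, 36, 1, 539]
`print(a)` → prints [38, 61, 521, 1, 6]
`print(b)` → prints [61, 36, 1, 539]
`print(c)` → prints [38, 61, 521, 1, 6]

Answer:
[38, 61, 521, 1, 6]
[61, 36, 1, 539]
[38, 61, 521, 1, 6]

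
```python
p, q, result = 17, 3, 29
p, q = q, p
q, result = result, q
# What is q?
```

Trace:
`p, q, result = 17, 3, 29` → p = 17; q = 3; result = 29
`p, q = q, p` → p = 3; q = 17
`q, result = result, q` → q = 29; result = 17
So q = 29

Answer: 29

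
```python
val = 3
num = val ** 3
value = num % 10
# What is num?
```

Trace:
`val = 3` → val = 3
`num = val ** 3` → num = 27
`value = num % 10` → value = 7
So num = 27

Answer: 27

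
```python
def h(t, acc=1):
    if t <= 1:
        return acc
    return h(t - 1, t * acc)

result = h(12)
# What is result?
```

Accumulator trace (n, acc): (12, 1) -> (11, 12) -> (10, 132) -> (9, 1320) -> (8, 11880) -> (7, 95040) -> (6, 665280) -> (5, 3991680) -> (4, 19958400) -> (3, 79833600) -> (2, 239500800) -> (1, 479001600) -> return 479001600

Answer: 479001600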